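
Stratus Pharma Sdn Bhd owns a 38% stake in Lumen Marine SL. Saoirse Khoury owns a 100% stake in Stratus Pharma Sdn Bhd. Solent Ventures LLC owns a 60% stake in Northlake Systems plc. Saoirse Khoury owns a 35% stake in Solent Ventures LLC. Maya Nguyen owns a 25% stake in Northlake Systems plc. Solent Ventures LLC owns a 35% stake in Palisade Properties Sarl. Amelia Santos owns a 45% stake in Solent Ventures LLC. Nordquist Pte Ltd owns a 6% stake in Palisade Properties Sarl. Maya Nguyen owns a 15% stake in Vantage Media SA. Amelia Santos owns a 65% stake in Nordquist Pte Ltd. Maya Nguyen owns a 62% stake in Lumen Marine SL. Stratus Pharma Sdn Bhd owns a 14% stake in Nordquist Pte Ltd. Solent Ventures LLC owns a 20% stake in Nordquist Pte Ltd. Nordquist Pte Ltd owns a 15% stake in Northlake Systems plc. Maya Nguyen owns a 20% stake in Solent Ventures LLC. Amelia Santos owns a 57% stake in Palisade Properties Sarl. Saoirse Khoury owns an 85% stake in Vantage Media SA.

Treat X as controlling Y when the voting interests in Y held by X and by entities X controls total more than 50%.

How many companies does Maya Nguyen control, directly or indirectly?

1

Maya holds 62% of Lumen, so Maya controls Lumen.
No other company's threshold is met.
Maya controls 1 company.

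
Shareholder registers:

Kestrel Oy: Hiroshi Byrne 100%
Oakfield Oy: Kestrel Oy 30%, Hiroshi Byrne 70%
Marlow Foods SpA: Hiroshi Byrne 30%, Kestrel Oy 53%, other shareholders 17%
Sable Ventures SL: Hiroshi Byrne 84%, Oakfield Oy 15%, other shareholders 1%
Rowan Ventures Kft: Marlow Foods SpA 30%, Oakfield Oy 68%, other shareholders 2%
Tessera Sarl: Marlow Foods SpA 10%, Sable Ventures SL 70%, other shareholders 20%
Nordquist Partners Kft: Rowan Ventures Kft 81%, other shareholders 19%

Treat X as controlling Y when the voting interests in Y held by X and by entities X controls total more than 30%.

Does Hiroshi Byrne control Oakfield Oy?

Yes

Hiroshi holds 100% of Kestrel, so Hiroshi controls Kestrel.
Kestrel and Hiroshi together hold 30% + 70% = 100% of Oakfield, so Hiroshi controls Oakfield.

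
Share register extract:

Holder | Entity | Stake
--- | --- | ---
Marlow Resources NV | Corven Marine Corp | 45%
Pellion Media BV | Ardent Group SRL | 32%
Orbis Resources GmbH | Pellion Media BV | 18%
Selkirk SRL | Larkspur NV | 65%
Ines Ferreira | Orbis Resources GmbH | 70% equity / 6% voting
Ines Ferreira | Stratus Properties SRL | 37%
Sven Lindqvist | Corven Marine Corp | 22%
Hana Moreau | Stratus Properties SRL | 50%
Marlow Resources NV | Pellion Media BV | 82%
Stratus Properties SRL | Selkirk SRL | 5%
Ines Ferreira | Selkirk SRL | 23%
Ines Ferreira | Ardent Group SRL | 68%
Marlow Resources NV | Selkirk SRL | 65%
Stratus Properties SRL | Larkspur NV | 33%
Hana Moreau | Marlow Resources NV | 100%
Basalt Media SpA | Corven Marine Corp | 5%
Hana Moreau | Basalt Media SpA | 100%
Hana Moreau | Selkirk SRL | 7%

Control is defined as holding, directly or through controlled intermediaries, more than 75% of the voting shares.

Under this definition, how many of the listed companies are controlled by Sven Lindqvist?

Sven's largest direct stake is 22% in Corven, which does not meet the threshold.
Sven controls 0 companies.

0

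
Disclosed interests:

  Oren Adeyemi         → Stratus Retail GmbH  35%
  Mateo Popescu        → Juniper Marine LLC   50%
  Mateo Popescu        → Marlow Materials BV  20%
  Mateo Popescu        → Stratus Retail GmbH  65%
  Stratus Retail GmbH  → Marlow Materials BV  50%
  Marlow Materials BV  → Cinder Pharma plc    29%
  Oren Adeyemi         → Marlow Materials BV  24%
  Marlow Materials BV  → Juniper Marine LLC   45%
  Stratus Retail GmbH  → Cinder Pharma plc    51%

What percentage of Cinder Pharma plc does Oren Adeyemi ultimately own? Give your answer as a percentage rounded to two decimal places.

Oren reaches Cinder along 3 paths.
Via Stratus: 35% × 51% = 17.85%.
Via Stratus → Marlow: 35% × 50% × 29% = 5.075%.
Via Marlow: 24% × 29% = 6.96%.
Total: 17.85% + 5.075% + 6.96% = 29.885%.
Rounded: 29.89%.

29.89%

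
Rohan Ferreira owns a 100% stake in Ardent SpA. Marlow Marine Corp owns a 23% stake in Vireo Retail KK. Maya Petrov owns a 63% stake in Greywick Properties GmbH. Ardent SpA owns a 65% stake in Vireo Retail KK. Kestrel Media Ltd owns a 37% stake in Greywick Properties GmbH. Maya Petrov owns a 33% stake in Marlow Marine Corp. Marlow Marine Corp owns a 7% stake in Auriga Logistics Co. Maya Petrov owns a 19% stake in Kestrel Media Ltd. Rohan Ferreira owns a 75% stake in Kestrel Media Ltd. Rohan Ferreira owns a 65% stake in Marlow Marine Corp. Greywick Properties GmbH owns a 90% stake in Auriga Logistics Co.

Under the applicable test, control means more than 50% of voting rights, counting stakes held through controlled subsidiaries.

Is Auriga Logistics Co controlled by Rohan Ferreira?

No

Rohan holds 65% of Marlow, so Rohan controls Marlow.
Rohan holds 75% of Kestrel, so Rohan controls Kestrel.
Rohan holds 100% of Ardent, so Rohan controls Ardent.
Ardent and Marlow together hold 65% + 23% = 88% of Vireo, so Rohan controls Vireo.
In Auriga, Rohan's side holds only 7%, not > 50%.
So Rohan does not control Auriga.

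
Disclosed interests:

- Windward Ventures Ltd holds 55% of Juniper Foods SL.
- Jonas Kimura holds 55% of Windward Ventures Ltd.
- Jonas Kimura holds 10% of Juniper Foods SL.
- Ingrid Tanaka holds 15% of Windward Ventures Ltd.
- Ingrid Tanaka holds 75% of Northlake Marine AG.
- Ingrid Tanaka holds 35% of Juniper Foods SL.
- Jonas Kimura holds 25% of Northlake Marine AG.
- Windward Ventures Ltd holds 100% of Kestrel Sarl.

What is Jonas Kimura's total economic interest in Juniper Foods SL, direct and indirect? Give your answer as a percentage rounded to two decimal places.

40.25%

Jonas reaches Juniper along 2 paths.
Direct stake: 10% = 10%.
Via Windward: 55% × 55% = 30.25%.
Total: 10% + 30.25% = 40.25%.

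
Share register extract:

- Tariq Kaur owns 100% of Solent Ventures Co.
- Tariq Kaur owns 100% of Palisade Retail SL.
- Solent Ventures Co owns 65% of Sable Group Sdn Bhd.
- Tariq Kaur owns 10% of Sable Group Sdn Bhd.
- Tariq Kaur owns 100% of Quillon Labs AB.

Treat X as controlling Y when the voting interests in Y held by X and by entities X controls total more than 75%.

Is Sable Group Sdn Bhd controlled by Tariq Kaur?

Tariq holds 100% of Solent, so Tariq controls Solent.
Tariq holds 100% of Quillon, so Tariq controls Quillon.
Tariq holds 100% of Palisade, so Tariq controls Palisade.
In Sable, Tariq's side holds only 10% + 65% = 75%, not > 75%.
So Tariq does not control Sable.

No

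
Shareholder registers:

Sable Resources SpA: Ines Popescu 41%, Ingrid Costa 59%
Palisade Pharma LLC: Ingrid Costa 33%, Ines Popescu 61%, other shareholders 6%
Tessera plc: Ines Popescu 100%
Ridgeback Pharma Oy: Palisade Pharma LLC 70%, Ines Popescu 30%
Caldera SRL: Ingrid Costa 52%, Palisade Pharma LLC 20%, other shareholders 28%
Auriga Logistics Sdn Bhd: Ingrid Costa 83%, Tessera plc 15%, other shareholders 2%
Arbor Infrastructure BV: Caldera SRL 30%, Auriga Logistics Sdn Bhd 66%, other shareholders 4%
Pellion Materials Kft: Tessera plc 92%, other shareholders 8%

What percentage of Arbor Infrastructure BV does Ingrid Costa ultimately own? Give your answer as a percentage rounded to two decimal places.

72.36%

Ingrid reaches Arbor along 3 paths.
Via Caldera: 52% × 30% = 15.6%.
Via Palisade → Caldera: 33% × 20% × 30% = 1.98%.
Via Auriga: 83% × 66% = 54.78%.
Total: 15.6% + 1.98% + 54.78% = 72.36%.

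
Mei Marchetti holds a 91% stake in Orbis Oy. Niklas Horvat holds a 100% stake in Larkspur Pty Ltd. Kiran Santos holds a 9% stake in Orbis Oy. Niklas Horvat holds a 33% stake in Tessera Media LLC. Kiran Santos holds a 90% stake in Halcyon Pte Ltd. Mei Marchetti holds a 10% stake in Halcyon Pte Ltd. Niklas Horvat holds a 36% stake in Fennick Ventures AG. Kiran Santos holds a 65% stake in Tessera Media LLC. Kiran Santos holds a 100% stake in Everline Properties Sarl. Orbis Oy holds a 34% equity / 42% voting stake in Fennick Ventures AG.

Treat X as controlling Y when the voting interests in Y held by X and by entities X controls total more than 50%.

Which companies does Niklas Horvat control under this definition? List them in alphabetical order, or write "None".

Larkspur Pty Ltd

Niklas holds 100% of Larkspur, so Niklas controls Larkspur.
No other company's threshold is met.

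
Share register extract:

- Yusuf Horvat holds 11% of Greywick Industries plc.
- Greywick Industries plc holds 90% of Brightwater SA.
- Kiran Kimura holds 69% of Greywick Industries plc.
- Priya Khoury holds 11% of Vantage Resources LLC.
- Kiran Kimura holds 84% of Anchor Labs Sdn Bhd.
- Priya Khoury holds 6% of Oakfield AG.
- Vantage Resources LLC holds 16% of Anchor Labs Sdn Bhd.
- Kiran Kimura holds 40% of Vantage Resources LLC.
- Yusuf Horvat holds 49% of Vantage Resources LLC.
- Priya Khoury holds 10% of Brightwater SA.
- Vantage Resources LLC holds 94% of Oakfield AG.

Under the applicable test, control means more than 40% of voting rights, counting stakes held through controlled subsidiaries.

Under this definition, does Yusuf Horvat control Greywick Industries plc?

Yusuf holds 49% of Vantage, so Yusuf controls Vantage.
Vantage holds 94% of Oakfield, so Yusuf controls Oakfield.
In Greywick, Yusuf's side holds only 11%, not > 40%.
So Yusuf does not control Greywick.

No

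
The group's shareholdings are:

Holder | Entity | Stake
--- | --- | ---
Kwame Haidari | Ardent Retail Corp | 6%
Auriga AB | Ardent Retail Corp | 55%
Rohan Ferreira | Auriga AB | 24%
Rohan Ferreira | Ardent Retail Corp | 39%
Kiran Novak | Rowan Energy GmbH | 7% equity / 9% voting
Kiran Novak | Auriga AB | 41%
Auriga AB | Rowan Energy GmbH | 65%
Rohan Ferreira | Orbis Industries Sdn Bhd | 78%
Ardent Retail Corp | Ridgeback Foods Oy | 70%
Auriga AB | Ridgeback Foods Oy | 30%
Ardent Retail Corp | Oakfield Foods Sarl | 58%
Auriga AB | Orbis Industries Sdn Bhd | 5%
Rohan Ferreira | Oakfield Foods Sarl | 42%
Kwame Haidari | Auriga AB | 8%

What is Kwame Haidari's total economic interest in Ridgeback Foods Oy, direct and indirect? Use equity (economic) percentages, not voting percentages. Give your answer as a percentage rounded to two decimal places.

9.68%

Kwame reaches Ridgeback along 3 paths.
Via Auriga → Ardent: 8% × 55% × 70% = 3.08%.
Via Ardent: 6% × 70% = 4.2%.
Via Auriga: 8% × 30% = 2.4%.
Total: 3.08% + 4.2% + 2.4% = 9.68%.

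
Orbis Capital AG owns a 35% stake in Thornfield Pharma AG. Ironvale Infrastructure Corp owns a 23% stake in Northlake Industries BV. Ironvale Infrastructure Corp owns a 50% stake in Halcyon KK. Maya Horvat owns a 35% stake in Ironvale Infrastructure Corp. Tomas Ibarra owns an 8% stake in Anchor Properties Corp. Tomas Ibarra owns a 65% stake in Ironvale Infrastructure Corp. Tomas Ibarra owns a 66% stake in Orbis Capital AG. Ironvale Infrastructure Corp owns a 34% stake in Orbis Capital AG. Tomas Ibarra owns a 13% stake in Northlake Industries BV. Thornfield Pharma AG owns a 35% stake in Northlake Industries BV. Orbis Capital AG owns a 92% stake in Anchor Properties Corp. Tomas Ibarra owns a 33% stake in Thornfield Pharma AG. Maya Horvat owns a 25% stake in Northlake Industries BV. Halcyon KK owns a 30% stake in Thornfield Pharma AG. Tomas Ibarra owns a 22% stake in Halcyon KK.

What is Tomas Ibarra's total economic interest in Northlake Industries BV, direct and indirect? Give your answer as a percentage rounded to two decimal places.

Tomas reaches Northlake along 7 paths.
Via Ironvale: 65% × 23% = 14.95%.
Via Thornfield: 33% × 35% = 11.55%.
Via Ironvale → Orbis → Thornfield: 65% × 34% × 35% × 35% = 2.70725%.
Via Orbis → Thornfield: 66% × 35% × 35% = 8.085%.
Via Halcyon → Thornfield: 22% × 30% × 35% = 2.31%.
Via Ironvale → Halcyon → Thornfield: 65% × 50% × 30% × 35% = 3.4125%.
Direct stake: 13% = 13%.
Total: 14.95% + 11.55% + 2.70725% + 8.085% + 2.31% + 3.4125% + 13% = 56.01475%.
Rounded: 56.01%.

56.01%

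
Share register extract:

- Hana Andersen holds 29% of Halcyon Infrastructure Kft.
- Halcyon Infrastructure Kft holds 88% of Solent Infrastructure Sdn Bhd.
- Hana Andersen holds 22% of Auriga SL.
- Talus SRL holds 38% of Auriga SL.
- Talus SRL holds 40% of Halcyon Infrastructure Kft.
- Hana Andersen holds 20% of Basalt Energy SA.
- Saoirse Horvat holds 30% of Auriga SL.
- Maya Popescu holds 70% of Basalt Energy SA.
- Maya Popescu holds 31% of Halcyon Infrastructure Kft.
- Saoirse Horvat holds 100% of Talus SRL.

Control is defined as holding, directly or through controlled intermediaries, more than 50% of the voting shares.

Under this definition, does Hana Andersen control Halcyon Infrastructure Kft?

No

Hana's largest direct stake is 29% in Halcyon, which does not meet the threshold, so Hana controls no company.
In Halcyon, Hana's side holds only 29%, not > 50%.
So Hana does not control Halcyon.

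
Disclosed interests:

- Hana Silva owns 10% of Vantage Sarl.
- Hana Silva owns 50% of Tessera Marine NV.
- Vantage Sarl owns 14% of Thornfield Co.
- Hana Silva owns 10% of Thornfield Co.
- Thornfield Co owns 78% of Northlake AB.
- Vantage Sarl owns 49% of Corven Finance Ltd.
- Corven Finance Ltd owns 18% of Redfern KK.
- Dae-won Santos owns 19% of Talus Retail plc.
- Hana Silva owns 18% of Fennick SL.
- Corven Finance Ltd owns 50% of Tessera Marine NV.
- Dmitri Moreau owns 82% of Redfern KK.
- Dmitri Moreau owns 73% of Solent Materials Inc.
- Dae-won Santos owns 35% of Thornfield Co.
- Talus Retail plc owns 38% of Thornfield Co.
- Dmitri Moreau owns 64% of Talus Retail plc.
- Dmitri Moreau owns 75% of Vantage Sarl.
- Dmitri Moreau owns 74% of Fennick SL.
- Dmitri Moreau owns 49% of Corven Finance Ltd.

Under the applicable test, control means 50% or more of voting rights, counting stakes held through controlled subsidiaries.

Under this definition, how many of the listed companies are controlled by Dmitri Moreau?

Dmitri holds 64% of Talus, so Dmitri controls Talus.
Dmitri holds 75% of Vantage, so Dmitri controls Vantage.
Talus and Vantage together hold 38% + 14% = 52% of Thornfield, so Dmitri controls Thornfield.
Dmitri holds 74% of Fennick, so Dmitri controls Fennick.
Thornfield holds 78% of Northlake, so Dmitri controls Northlake.
Dmitri and Vantage together hold 49% + 49% = 98% of Corven, so Dmitri controls Corven.
Dmitri holds 73% of Solent, so Dmitri controls Solent.
Corven holds 50% of Tessera, so Dmitri controls Tessera.
Dmitri and Corven together hold 82% + 18% = 100% of Redfern, so Dmitri controls Redfern.
Dmitri controls 9 companies.

9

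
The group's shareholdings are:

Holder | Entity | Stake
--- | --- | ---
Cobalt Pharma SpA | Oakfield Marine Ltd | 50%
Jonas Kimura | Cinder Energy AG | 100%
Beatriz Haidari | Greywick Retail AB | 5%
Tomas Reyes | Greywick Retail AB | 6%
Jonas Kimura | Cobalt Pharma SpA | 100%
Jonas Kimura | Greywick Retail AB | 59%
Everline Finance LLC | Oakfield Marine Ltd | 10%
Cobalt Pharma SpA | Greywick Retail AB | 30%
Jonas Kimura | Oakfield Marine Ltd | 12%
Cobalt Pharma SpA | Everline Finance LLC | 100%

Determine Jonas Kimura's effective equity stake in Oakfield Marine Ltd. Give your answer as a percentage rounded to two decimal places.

72.00%

Jonas reaches Oakfield along 3 paths.
Via Cobalt: 100% × 50% = 50%.
Direct stake: 12% = 12%.
Via Cobalt → Everline: 100% × 100% × 10% = 10%.
Total: 50% + 12% + 10% = 72%.
Rounded: 72.00%.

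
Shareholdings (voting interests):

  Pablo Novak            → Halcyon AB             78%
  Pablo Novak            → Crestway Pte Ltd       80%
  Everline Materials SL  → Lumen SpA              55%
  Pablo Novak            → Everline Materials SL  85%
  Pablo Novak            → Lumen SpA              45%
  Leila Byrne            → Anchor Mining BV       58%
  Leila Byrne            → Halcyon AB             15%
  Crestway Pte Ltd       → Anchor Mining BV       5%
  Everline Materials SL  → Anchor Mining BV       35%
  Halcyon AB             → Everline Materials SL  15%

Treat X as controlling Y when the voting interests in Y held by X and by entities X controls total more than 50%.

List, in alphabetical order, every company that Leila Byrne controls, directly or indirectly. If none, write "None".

Anchor Mining BV

Leila holds 58% of Anchor, so Leila controls Anchor.
No other company's threshold is met.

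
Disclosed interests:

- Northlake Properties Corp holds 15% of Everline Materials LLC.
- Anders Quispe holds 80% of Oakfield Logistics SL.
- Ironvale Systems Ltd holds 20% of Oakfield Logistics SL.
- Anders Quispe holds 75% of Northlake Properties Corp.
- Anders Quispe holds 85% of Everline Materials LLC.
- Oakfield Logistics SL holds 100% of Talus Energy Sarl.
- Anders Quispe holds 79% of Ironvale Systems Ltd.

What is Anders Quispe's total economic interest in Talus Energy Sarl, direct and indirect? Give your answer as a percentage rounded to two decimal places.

Anders reaches Talus along 2 paths.
Via Ironvale → Oakfield: 79% × 20% × 100% = 15.8%.
Via Oakfield: 80% × 100% = 80%.
Total: 15.8% + 80% = 95.8%.
Rounded: 95.80%.

95.80%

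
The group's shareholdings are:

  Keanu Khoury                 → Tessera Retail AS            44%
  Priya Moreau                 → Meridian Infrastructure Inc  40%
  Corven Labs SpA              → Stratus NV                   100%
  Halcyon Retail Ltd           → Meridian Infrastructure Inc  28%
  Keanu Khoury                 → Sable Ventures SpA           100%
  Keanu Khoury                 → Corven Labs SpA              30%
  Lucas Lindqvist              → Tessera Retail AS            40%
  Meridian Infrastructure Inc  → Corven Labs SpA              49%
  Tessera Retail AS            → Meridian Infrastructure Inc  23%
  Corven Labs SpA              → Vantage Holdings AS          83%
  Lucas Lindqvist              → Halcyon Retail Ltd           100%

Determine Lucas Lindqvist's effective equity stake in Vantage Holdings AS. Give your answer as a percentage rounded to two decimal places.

15.13%

Lucas reaches Vantage along 2 paths.
Via Tessera → Meridian → Corven: 40% × 23% × 49% × 83% = 3.74164%.
Via Halcyon → Meridian → Corven: 100% × 28% × 49% × 83% = 11.3876%.
Total: 3.74164% + 11.3876% = 15.12924%.
Rounded: 15.13%.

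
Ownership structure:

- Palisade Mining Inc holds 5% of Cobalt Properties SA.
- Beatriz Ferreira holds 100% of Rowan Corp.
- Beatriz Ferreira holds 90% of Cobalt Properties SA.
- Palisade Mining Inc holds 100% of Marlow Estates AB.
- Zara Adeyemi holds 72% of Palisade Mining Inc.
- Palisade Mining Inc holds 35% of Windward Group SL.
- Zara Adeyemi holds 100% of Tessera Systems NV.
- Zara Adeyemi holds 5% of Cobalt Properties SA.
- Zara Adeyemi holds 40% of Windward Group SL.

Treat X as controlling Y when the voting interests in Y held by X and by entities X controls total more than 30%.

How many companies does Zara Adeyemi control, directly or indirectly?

Zara holds 72% of Palisade, so Zara controls Palisade.
Palisade holds 100% of Marlow, so Zara controls Marlow.
Palisade and Zara together hold 35% + 40% = 75% of Windward, so Zara controls Windward.
Zara holds 100% of Tessera, so Zara controls Tessera.
No other company's threshold is met.
Zara controls 4 companies.

4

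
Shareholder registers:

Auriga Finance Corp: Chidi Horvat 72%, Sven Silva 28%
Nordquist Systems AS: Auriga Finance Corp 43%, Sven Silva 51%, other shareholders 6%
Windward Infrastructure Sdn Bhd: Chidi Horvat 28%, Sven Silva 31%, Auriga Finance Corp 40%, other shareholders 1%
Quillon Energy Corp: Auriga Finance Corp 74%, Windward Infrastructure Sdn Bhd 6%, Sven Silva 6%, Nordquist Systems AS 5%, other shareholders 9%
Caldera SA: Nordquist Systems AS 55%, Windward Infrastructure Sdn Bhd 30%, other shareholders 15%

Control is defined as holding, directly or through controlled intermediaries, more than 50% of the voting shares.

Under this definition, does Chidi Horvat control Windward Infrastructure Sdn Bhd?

Chidi holds 72% of Auriga, so Chidi controls Auriga.
Chidi and Auriga together hold 28% + 40% = 68% of Windward, so Chidi controls Windward.

Yes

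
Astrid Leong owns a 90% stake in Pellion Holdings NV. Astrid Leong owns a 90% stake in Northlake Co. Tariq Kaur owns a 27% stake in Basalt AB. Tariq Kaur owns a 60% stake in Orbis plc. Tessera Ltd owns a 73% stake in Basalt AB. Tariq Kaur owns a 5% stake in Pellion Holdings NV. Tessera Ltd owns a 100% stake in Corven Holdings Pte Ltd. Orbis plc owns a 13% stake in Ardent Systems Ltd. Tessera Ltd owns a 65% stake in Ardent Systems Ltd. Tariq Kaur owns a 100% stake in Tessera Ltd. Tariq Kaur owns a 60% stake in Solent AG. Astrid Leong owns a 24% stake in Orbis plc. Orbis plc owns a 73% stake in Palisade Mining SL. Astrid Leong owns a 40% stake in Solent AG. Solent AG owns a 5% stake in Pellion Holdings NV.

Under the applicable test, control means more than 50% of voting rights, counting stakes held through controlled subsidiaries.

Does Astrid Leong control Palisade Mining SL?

Astrid holds 90% of Northlake, so Astrid controls Northlake.
Astrid holds 90% of Pellion, so Astrid controls Pellion.
Neither Astrid nor any entity Astrid controls holds any voting interest in Palisade.
So Astrid does not control Palisade.

No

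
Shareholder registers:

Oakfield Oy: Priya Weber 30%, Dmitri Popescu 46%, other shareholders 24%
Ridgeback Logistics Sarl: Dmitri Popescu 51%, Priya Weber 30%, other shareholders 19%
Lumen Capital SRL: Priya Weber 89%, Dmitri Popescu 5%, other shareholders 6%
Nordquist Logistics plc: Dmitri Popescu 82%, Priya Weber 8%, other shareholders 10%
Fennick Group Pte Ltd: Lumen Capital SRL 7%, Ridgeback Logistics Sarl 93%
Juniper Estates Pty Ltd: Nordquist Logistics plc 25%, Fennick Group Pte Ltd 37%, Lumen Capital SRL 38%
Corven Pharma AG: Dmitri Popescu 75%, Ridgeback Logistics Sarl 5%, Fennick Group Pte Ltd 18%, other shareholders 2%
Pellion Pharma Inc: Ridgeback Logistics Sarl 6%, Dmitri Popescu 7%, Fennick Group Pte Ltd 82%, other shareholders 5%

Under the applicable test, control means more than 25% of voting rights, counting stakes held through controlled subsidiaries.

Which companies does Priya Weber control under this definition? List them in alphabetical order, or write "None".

Fennick Group Pte Ltd, Juniper Estates Pty Ltd, Lumen Capital SRL, Oakfield Oy, Pellion Pharma Inc, Ridgeback Logistics Sarl

Priya holds 30% of Oakfield, so Priya controls Oakfield.
Priya holds 30% of Ridgeback, so Priya controls Ridgeback.
Priya holds 89% of Lumen, so Priya controls Lumen.
Lumen and Ridgeback together hold 7% + 93% = 100% of Fennick, so Priya controls Fennick.
Fennick and Lumen together hold 37% + 38% = 75% of Juniper, so Priya controls Juniper.
Ridgeback and Fennick together hold 6% + 82% = 88% of Pellion, so Priya controls Pellion.
No other company's threshold is met.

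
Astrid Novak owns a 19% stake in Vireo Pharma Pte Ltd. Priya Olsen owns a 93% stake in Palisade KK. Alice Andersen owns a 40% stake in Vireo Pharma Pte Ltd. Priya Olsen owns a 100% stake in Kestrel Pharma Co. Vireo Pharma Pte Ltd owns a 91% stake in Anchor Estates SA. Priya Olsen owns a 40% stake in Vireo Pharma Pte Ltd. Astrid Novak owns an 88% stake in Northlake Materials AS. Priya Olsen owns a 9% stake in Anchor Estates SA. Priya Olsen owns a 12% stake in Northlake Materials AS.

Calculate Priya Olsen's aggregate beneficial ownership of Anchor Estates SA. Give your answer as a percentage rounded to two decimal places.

45.40%

Priya reaches Anchor along 2 paths.
Direct stake: 9% = 9%.
Via Vireo: 40% × 91% = 36.4%.
Total: 9% + 36.4% = 45.4%.
Rounded: 45.40%.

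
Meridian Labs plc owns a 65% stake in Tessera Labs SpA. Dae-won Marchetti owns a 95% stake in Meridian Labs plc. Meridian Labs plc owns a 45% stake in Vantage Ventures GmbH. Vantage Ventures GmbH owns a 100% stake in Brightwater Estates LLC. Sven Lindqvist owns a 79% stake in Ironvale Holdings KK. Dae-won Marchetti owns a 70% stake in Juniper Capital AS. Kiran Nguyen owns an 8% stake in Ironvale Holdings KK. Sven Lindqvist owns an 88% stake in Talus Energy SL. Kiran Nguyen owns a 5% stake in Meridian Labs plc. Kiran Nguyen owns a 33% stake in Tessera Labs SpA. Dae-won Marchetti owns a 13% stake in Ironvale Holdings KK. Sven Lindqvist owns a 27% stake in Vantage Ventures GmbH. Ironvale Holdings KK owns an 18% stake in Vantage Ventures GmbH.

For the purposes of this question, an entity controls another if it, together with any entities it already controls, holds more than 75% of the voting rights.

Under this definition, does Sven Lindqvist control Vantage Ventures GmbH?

Sven holds 79% of Ironvale, so Sven controls Ironvale.
Sven holds 88% of Talus, so Sven controls Talus.
In Vantage, Sven's side holds only 18% + 27% = 45%, not > 75%.
So Sven does not control Vantage.

No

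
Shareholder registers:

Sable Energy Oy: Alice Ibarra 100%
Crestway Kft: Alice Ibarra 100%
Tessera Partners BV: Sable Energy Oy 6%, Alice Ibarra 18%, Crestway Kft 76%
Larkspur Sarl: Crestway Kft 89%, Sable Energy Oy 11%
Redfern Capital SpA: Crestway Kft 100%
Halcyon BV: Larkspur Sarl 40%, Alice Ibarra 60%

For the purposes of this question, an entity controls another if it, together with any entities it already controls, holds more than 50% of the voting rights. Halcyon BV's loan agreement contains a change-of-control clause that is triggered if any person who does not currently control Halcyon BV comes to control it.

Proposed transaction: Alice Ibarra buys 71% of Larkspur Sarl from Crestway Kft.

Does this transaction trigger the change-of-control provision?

The purchase adds only to Alice's holdings (Crestway's stake shrinks), so Alice is the only person who could newly come to control Halcyon.
Alice holds 100% of Sable, so Alice controls Sable.
Alice holds 100% of Crestway, so Alice controls Crestway.
Crestway and Sable together hold 89% + 11% = 100% of Larkspur, so Alice controls Larkspur.
Larkspur and Alice together hold 40% + 60% = 100% of Halcyon, so Alice controls Halcyon.
So Alice already controls Halcyon before the transaction.
After the purchase, Alice holds 71% of Larkspur directly, and Crestway's stake falls to 18%.
Alice controlled Halcyon already, so this is not a new person acquiring control; every other person's position is unchanged or reduced.
No new person acquires control, so the clause is not triggered.

No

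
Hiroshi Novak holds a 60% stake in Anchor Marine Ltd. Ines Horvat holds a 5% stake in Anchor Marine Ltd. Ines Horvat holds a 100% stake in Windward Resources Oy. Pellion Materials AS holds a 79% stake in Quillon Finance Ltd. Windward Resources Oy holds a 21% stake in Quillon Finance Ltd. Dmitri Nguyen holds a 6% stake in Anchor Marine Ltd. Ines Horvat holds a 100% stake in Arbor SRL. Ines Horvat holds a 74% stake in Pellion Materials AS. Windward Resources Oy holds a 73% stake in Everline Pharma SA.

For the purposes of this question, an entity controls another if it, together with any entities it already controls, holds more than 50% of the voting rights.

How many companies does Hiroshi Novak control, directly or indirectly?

Hiroshi holds 60% of Anchor, so Hiroshi controls Anchor.
No other company's threshold is met.
Hiroshi controls 1 company.

1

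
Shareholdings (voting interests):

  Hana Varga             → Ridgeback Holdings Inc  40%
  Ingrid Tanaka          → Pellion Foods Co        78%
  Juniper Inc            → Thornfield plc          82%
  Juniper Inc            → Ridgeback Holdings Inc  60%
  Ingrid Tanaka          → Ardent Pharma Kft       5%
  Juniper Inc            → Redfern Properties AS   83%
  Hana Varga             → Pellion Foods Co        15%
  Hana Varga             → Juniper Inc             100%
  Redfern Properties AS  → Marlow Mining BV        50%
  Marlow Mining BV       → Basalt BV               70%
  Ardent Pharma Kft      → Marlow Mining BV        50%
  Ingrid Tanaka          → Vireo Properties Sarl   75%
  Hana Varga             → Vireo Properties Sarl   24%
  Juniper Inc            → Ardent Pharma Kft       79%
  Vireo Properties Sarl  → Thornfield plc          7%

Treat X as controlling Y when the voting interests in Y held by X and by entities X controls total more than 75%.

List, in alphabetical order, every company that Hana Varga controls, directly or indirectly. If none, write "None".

Ardent Pharma Kft, Juniper Inc, Marlow Mining BV, Redfern Properties AS, Ridgeback Holdings Inc, Thornfield plc

Hana holds 100% of Juniper, so Hana controls Juniper.
Juniper holds 79% of Ardent, so Hana controls Ardent.
Juniper holds 83% of Redfern, so Hana controls Redfern.
Juniper holds 82% of Thornfield, so Hana controls Thornfield.
Ardent and Redfern together hold 50% + 50% = 100% of Marlow, so Hana controls Marlow.
Hana and Juniper together hold 40% + 60% = 100% of Ridgeback, so Hana controls Ridgeback.
No other company's threshold is met.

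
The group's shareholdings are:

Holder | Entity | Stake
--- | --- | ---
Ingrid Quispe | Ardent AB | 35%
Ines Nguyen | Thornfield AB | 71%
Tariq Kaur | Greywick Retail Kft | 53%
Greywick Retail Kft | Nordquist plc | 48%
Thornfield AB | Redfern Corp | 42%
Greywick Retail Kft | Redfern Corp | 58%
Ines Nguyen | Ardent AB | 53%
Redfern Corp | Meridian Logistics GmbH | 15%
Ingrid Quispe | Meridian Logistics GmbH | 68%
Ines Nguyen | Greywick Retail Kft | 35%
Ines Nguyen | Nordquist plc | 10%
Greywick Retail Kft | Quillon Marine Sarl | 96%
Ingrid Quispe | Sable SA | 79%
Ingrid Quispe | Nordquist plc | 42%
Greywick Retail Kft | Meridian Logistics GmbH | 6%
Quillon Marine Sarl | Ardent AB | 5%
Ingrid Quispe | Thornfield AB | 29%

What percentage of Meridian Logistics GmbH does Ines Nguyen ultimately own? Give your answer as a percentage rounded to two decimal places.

9.62%

Ines reaches Meridian along 3 paths.
Via Greywick → Redfern: 35% × 58% × 15% = 3.045%.
Via Thornfield → Redfern: 71% × 42% × 15% = 4.473%.
Via Greywick: 35% × 6% = 2.1%.
Total: 3.045% + 4.473% + 2.1% = 9.618%.
Rounded: 9.62%.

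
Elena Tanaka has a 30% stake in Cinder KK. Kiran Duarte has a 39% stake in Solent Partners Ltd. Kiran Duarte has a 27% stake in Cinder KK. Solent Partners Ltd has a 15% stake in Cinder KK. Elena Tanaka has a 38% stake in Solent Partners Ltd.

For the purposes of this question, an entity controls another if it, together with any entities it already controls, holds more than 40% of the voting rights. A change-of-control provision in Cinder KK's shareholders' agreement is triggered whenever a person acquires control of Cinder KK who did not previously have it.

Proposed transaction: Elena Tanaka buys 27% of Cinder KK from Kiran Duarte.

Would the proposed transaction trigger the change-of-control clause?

The purchase adds only to Elena's holdings (Kiran's stake shrinks), so Elena is the only person who could newly come to control Cinder.
Elena's largest direct stake is 38% in Solent, which does not meet the threshold, so Elena controls no company.
In Cinder, Elena's side holds only 30%, not > 40%.
So before the transaction, Elena does not control Cinder.
After the purchase, Elena's direct stake in Cinder rises to 30% + 27% = 57%, and Kiran's stake falls to 0%.
Elena holds 57% of Cinder, so Elena controls Cinder.
Elena did not control Cinder before and does after, so the clause is triggered.

Yes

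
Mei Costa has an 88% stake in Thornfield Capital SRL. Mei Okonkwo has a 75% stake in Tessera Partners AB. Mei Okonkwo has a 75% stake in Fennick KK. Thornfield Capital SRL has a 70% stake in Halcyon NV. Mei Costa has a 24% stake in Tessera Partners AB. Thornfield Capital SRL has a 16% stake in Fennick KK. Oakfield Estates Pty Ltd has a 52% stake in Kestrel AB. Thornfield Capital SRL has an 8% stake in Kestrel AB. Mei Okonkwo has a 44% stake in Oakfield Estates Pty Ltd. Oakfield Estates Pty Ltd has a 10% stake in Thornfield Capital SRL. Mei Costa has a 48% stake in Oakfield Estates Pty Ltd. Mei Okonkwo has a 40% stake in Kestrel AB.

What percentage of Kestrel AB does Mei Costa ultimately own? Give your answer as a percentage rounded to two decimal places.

32.38%

Mei Costa reaches Kestrel along 3 paths.
Via Oakfield: 48% × 52% = 24.96%.
Via Oakfield → Thornfield: 48% × 10% × 8% = 0.384%.
Via Thornfield: 88% × 8% = 7.04%.
Total: 24.96% + 0.384% + 7.04% = 32.384%.
Rounded: 32.38%.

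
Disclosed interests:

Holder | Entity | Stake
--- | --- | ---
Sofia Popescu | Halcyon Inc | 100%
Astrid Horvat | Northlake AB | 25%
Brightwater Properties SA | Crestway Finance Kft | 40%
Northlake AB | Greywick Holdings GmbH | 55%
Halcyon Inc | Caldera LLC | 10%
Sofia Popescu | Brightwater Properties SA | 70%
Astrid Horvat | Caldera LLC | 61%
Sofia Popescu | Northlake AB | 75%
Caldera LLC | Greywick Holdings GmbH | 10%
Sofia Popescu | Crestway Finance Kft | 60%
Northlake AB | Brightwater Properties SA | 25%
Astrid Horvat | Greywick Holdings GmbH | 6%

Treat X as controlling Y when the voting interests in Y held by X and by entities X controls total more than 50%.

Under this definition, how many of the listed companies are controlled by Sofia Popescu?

5

Sofia holds 75% of Northlake, so Sofia controls Northlake.
Sofia holds 100% of Halcyon, so Sofia controls Halcyon.
Sofia and Northlake together hold 70% + 25% = 95% of Brightwater, so Sofia controls Brightwater.
Northlake holds 55% of Greywick, so Sofia controls Greywick.
Brightwater and Sofia together hold 40% + 60% = 100% of Crestway, so Sofia controls Crestway.
No other company's threshold is met.
Sofia controls 5 companies.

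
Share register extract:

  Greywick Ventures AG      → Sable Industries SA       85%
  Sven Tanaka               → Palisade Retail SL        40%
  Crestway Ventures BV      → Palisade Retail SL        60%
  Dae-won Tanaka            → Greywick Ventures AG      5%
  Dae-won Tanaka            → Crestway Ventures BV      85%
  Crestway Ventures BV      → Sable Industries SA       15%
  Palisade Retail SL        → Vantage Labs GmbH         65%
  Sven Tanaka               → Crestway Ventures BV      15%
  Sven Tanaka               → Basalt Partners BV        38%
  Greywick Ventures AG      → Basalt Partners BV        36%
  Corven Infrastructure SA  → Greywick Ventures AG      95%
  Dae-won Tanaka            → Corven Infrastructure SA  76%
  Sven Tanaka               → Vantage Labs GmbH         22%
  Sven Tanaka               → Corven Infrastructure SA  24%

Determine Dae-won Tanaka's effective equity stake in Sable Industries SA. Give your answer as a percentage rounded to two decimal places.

78.37%

Dae-won reaches Sable along 3 paths.
Via Crestway: 85% × 15% = 12.75%.
Via Corven → Greywick: 76% × 95% × 85% = 61.37%.
Via Greywick: 5% × 85% = 4.25%.
Total: 12.75% + 61.37% + 4.25% = 78.37%.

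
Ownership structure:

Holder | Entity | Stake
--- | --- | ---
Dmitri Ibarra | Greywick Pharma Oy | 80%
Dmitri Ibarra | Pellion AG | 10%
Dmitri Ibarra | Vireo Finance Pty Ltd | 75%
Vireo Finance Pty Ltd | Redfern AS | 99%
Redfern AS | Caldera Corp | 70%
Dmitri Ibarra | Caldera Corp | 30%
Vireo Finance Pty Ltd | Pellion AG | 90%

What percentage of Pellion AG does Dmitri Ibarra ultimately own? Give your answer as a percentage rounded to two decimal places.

Dmitri reaches Pellion along 2 paths.
Direct stake: 10% = 10%.
Via Vireo: 75% × 90% = 67.5%.
Total: 10% + 67.5% = 77.5%.
Rounded: 77.50%.

77.50%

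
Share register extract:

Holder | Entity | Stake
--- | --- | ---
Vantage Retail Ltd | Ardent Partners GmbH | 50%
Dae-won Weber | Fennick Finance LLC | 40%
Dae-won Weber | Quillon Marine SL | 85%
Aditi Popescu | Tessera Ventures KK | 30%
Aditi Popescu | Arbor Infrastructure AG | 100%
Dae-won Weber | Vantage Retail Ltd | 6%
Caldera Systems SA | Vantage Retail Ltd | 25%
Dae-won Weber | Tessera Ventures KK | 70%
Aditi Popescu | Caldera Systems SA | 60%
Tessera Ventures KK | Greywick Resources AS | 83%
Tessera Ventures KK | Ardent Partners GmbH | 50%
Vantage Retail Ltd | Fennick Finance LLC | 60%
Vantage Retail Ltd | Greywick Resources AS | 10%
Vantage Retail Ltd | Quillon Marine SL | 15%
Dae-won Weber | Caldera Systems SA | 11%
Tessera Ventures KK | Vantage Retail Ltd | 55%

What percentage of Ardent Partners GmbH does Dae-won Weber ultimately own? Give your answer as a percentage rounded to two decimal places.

Dae-won reaches Ardent along 4 paths.
Via Vantage: 6% × 50% = 3%.
Via Tessera → Vantage: 70% × 55% × 50% = 19.25%.
Via Caldera → Vantage: 11% × 25% × 50% = 1.375%.
Via Tessera: 70% × 50% = 35%.
Total: 3% + 19.25% + 1.375% + 35% = 58.625%.
Rounded: 58.63%.

58.63%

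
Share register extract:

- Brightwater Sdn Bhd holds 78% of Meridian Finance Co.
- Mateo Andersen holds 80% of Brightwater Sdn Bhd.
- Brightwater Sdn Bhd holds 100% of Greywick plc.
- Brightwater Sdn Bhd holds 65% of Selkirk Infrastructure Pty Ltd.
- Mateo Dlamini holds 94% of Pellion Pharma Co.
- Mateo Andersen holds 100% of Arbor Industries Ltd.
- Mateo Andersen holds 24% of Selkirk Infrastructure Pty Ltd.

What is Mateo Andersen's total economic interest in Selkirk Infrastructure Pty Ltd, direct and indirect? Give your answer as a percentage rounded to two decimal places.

Mateo Andersen reaches Selkirk along 2 paths.
Direct stake: 24% = 24%.
Via Brightwater: 80% × 65% = 52%.
Total: 24% + 52% = 76%.
Rounded: 76.00%.

76.00%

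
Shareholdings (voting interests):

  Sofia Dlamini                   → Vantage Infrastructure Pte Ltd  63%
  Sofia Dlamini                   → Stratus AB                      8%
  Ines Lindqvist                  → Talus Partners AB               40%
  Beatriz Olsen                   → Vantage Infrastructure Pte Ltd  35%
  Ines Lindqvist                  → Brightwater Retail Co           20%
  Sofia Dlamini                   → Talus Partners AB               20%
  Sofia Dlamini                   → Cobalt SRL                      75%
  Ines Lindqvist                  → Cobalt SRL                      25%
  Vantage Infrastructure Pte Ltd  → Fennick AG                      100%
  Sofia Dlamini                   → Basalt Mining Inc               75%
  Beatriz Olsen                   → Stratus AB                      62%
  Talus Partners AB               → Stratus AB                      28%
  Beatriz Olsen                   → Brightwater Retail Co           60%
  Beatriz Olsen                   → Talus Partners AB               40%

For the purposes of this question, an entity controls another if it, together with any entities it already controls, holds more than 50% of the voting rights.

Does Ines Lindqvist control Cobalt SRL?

No

Ines's largest direct stake is 40% in Talus, which does not meet the threshold, so Ines controls no company.
In Cobalt, Ines's side holds only 25%, not > 50%.
So Ines does not control Cobalt.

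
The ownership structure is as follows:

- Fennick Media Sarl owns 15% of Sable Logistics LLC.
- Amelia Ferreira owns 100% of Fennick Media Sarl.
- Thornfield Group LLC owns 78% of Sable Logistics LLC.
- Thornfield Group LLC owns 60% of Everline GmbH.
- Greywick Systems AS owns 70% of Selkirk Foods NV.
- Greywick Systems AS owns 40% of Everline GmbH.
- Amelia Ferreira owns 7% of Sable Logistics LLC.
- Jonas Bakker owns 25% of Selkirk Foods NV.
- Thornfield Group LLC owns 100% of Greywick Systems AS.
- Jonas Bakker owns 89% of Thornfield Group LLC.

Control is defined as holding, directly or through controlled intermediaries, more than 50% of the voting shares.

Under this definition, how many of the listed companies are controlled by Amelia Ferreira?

1

Amelia holds 100% of Fennick, so Amelia controls Fennick.
No other company's threshold is met.
Amelia controls 1 company.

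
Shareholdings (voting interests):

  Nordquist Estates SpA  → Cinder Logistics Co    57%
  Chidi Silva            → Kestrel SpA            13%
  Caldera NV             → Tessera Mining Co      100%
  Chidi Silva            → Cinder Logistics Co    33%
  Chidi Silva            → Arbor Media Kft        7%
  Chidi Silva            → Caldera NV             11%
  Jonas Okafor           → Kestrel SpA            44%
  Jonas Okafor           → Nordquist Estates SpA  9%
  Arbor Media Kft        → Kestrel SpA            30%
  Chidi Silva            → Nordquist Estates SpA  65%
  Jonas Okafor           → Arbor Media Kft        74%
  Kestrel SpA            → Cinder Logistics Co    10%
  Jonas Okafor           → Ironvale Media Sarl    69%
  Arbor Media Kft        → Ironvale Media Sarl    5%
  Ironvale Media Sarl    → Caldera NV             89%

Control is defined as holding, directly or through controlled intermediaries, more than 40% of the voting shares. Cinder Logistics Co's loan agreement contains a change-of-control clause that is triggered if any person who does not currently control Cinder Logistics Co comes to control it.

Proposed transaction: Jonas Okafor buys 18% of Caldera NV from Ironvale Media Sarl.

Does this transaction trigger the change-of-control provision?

The purchase adds only to Jonas's holdings (Ironvale's stake shrinks), so Jonas is the only person who could newly come to control Cinder.
Jonas holds 74% of Arbor, so Jonas controls Arbor.
Jonas and Arbor together hold 69% + 5% = 74% of Ironvale, so Jonas controls Ironvale.
Jonas and Arbor together hold 44% + 30% = 74% of Kestrel, so Jonas controls Kestrel.
Ironvale holds 89% of Caldera, so Jonas controls Caldera.
Caldera holds 100% of Tessera, so Jonas controls Tessera.
In Cinder, Jonas's side holds only 10%, not > 40%.
So before the transaction, Jonas does not control Cinder.
After the purchase, Jonas holds 18% of Caldera directly, and Ironvale's stake falls to 71%.
Ironvale and Jonas together hold 71% + 18% = 89% of Caldera, so Jonas controls Caldera.
After the transaction, Jonas's side holds 10% of Cinder, not > 40%, so Jonas still does not control Cinder.
No new person acquires control, so the clause is not triggered.

No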